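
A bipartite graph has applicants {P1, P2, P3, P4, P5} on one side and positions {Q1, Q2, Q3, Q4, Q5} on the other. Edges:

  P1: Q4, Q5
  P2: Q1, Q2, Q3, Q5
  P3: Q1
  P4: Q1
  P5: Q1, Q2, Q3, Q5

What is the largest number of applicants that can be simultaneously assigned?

4

Unit-capacity flow: source→left, listed edges, right→sink; max matching = max flow.
Augmenting path P1→Q4 (+1); matched 1.
Augmenting path P2→Q1 (+1); matched 2.
Augmenting path P5→Q2 (+1); matched 3.
Augmenting path P3→Q1→P2→Q3 (+1); matched 4.
No augmenting path remains; maximum matching = 4.
König certificate: {P1, P2, P5, Q1} is a vertex cover of size 4 (every listed pair touches it), so no matching can be larger.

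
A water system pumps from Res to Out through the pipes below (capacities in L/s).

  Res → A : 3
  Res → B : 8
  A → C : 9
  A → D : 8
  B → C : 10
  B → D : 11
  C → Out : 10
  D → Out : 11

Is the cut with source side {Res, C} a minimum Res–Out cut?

No — its capacity is 21, but the minimum cut has capacity 11.

Given cut capacity: 3 + 8 + 10 = 21.
Augment Res→A→C→Out: bottleneck 3, flow now 3.
Augment Res→B→C→Out: bottleneck 7, flow now 10.
Augment Res→B→D→Out: bottleneck 1, flow now 11.
No augmenting path remains; maximum flow = 11.
In the residual graph, reachable from Res: {Res}.
Min-cut edges: Res→A (3), Res→B (8); capacity 3 + 8 = 11.
Cut capacity 21 exceeds the max flow 11, so it is not minimum.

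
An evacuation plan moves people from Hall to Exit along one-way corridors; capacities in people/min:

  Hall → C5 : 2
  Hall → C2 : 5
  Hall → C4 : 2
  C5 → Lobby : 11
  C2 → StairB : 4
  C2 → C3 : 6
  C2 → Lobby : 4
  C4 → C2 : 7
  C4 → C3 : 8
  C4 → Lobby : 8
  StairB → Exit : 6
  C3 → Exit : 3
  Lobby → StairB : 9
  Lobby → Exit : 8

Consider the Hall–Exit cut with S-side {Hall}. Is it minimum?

Yes — it is a minimum cut (capacity 9).

Given cut capacity: 2 + 5 + 2 = 9.
Augment Hall→C5→Lobby→Exit: bottleneck 2, flow now 2.
Augment Hall→C2→StairB→Exit: bottleneck 4, flow now 6.
Augment Hall→C2→C3→Exit: bottleneck 1, flow now 7.
Augment Hall→C4→C3→Exit: bottleneck 2, flow now 9.
No augmenting path remains; maximum flow = 9.
Cut capacity 9 equals the max flow, so it is a minimum cut.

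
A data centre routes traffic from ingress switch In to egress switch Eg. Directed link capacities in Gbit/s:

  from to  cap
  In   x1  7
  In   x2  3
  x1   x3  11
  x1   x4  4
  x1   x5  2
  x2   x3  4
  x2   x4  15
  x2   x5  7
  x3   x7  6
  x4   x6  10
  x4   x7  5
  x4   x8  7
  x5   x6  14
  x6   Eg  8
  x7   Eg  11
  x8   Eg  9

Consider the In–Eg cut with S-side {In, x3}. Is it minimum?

Given cut capacity: 7 + 3 + 6 = 16.
Augment In→x1→x3→x7→Eg: bottleneck 6, flow now 6.
Augment In→x1→x4→x6→Eg: bottleneck 1, flow now 7.
Augment In→x2→x4→x6→Eg: bottleneck 3, flow now 10.
No augmenting path remains; maximum flow = 10.
In the residual graph, reachable from In: {In}.
Min-cut edges: In→x1 (7), In→x2 (3); capacity 7 + 3 = 10.
Cut capacity 16 exceeds the max flow 10, so it is not minimum.

No — its capacity is 16, but the minimum cut has capacity 10.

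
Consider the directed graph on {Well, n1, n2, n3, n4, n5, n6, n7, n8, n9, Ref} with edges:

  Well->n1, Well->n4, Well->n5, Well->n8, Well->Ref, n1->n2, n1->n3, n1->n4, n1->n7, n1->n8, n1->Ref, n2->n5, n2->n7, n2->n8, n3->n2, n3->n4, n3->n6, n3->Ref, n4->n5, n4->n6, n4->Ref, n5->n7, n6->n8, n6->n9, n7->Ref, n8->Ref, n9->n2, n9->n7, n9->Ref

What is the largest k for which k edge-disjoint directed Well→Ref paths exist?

5

Assign every edge capacity 1; by Menger, the answer equals the max flow.
Path Well→Ref (+1); total 1.
Path Well→n1→Ref (+1); total 2.
Path Well→n4→Ref (+1); total 3.
Path Well→n8→Ref (+1); total 4.
Path Well→n5→n7→Ref (+1); total 5.
No residual Well→Ref path; max flow = 5.
Certifying cut of size 5: {Well→Ref, Well→n1, Well→n4, Well→n5, Well→n8}.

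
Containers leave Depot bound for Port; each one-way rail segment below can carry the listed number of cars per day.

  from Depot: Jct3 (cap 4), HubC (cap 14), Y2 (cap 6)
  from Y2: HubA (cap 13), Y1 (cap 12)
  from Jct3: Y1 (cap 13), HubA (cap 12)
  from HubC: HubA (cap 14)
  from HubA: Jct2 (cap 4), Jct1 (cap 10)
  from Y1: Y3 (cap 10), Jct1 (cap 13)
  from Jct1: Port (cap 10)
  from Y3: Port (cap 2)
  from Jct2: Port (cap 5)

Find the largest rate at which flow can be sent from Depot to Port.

Augment Depot→Y2→HubA→Jct1→Port: bottleneck 6, flow now 6.
Augment Depot→Jct3→HubA→Jct1→Port: bottleneck 4, flow now 10.
Augment Depot→HubC→HubA→Jct2→Port: bottleneck 4, flow now 14.
Augment Depot→HubC→HubA→Y2→Y1→Y3→Port: bottleneck 2, flow now 16. (uses reverse residual edge)
No augmenting path remains; maximum flow = 16.
In the residual graph, reachable from Depot: {Depot, Y2, Jct3, HubC, HubA, Y1, Jct1, Y3}.
Min-cut edges: HubA→Jct2 (4), Jct1→Port (10), Y3→Port (2); capacity 4 + 10 + 2 = 16.
This cut is saturated, so no flow can exceed 16.

16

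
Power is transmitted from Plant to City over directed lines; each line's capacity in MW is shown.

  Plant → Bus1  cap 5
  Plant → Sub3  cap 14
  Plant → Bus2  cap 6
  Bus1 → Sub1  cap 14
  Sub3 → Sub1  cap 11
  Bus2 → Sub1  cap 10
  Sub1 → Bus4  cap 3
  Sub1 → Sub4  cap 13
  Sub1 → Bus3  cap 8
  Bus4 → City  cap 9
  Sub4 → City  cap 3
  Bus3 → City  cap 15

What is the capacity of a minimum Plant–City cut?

Augment Plant→Bus1→Sub1→Bus4→City: bottleneck 3, flow now 3.
Augment Plant→Bus1→Sub1→Sub4→City: bottleneck 2, flow now 5.
Augment Plant→Sub3→Sub1→Sub4→City: bottleneck 1, flow now 6.
Augment Plant→Sub3→Sub1→Bus3→City: bottleneck 8, flow now 14.
No augmenting path remains; maximum flow = 14.
By max-flow min-cut, the minimum cut capacity equals the max flow.
In the residual graph, reachable from Plant: {Plant, Bus1, Sub3, Bus2, Sub1, Sub4}.
Min-cut edges: Sub1→Bus4 (3), Sub1→Bus3 (8), Sub4→City (3); capacity 3 + 8 + 3 = 14.

14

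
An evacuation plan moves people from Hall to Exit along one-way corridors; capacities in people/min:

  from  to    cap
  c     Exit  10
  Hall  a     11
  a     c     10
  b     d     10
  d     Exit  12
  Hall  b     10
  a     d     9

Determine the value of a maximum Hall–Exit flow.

Augment Hall→a→c→Exit: bottleneck 10, flow now 10.
Augment Hall→a→d→Exit: bottleneck 1, flow now 11.
Augment Hall→b→d→Exit: bottleneck 10, flow now 21.
No augmenting path remains; maximum flow = 21.
In the residual graph, reachable from Hall: {Hall}.
Min-cut edges: Hall→a (11), Hall→b (10); capacity 11 + 10 = 21.
This cut is saturated, so no flow can exceed 21.

21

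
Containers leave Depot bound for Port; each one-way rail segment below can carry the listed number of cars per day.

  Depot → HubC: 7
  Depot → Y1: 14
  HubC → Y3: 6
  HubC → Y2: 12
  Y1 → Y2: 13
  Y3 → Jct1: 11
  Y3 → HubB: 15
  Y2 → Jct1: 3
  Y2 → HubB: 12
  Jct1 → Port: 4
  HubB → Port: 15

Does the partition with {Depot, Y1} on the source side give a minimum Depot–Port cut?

Given cut capacity: 7 + 13 = 20.
Augment Depot→HubC→Y3→Jct1→Port: bottleneck 4, flow now 4.
Augment Depot→HubC→Y3→HubB→Port: bottleneck 2, flow now 6.
Augment Depot→HubC→Y2→HubB→Port: bottleneck 1, flow now 7.
Augment Depot→Y1→Y2→HubB→Port: bottleneck 11, flow now 18.
Augment Depot→Y1→Y2→Jct1→Y3→HubB→Port: bottleneck 1, flow now 19. (uses reverse residual edge)
No augmenting path remains; maximum flow = 19.
In the residual graph, reachable from Depot: {Depot, HubC, Y1, Y3, Y2, Jct1, HubB}.
Min-cut edges: Jct1→Port (4), HubB→Port (15); capacity 4 + 15 = 19.
Cut capacity 20 exceeds the max flow 19, so it is not minimum.

No — its capacity is 20, but the minimum cut has capacity 19.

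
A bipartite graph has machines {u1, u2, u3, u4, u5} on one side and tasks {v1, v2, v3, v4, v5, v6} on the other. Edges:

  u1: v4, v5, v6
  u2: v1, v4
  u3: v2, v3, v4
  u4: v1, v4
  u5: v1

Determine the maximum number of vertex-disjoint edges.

Unit-capacity flow: source→left, listed edges, right→sink; max matching = max flow.
Augmenting path u1→v4 (+1); matched 1.
Augmenting path u2→v1 (+1); matched 2.
Augmenting path u3→v2 (+1); matched 3.
Augmenting path u4→v4→u1→v5 (+1); matched 4.
No augmenting path remains; maximum matching = 4.
König certificate: {u1, u3, v1, v4} is a vertex cover of size 4 (every listed pair touches it), so no matching can be larger.

4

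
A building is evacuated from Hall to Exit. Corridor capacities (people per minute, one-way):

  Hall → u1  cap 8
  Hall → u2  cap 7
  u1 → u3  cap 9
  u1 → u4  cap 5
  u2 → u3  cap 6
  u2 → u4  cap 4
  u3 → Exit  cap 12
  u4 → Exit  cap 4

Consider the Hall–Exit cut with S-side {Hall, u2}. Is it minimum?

Given cut capacity: 8 + 6 + 4 = 18.
Augment Hall→u1→u3→Exit: bottleneck 8, flow now 8.
Augment Hall→u2→u3→Exit: bottleneck 4, flow now 12.
Augment Hall→u2→u4→Exit: bottleneck 3, flow now 15.
No augmenting path remains; maximum flow = 15.
In the residual graph, reachable from Hall: {Hall}.
Min-cut edges: Hall→u1 (8), Hall→u2 (7); capacity 8 + 7 = 15.
Cut capacity 18 exceeds the max flow 15, so it is not minimum.

No — its capacity is 18, but the minimum cut has capacity 15.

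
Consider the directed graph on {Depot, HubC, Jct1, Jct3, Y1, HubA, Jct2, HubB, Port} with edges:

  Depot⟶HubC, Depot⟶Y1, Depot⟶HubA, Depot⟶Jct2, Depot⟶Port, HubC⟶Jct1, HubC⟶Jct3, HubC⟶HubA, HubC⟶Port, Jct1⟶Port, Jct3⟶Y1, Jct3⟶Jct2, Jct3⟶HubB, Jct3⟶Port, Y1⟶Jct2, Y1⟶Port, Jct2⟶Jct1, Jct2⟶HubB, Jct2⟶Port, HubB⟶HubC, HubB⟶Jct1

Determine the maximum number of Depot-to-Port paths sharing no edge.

Assign every edge capacity 1; by Menger, the answer equals the max flow.
Path Depot→Port (+1); total 1.
Path Depot→HubC→Port (+1); total 2.
Path Depot→Y1→Port (+1); total 3.
Path Depot→Jct2→Port (+1); total 4.
No residual Depot→Port path; max flow = 4.
Certifying cut of size 4: {Depot→HubC, Depot→Jct2, Depot→Port, Depot→Y1}.

4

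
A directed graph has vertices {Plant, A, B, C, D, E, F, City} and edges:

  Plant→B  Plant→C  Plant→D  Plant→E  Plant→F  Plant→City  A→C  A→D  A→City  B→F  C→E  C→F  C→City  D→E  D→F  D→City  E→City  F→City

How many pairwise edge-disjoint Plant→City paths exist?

Assign every edge capacity 1; by Menger, the answer equals the max flow.
Path Plant→City (+1); total 1.
Path Plant→C→City (+1); total 2.
Path Plant→D→City (+1); total 3.
Path Plant→E→City (+1); total 4.
Path Plant→F→City (+1); total 5.
No residual Plant→City path; max flow = 5.
Certifying cut of size 5: {F→City, Plant→C, Plant→City, Plant→D, Plant→E}.

5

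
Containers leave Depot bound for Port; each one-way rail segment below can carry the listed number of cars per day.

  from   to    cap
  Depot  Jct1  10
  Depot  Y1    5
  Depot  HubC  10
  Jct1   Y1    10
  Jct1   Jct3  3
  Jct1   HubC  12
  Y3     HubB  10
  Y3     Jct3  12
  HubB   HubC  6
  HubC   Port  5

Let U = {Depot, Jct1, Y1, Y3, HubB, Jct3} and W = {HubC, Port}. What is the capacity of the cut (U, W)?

Edges leaving {Depot, Jct1, Y1, Y3, HubB, Jct3}: Depot→HubC (10), Jct1→HubC (12), HubB→HubC (6).
Cut capacity = 10 + 12 + 6 = 28.

28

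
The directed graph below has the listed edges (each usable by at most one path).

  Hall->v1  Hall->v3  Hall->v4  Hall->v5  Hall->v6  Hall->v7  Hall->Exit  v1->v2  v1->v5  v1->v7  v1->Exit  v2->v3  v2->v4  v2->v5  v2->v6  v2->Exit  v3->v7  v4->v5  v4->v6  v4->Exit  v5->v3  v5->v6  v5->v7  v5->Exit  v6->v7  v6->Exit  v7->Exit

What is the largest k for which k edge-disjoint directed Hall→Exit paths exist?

6

Assign every edge capacity 1; by Menger, the answer equals the max flow.
Path Hall→Exit (+1); total 1.
Path Hall→v1→Exit (+1); total 2.
Path Hall→v4→Exit (+1); total 3.
Path Hall→v5→Exit (+1); total 4.
Path Hall→v6→Exit (+1); total 5.
Path Hall→v7→Exit (+1); total 6.
No residual Hall→Exit path; max flow = 6.
Certifying cut of size 6: {Hall→Exit, Hall→v1, Hall→v4, Hall→v5, Hall→v6, v7→Exit}.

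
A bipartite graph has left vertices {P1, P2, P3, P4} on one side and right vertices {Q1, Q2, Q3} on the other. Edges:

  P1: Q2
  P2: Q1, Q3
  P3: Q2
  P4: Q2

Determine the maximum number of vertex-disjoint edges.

2

Unit-capacity flow: source→left, listed edges, right→sink; max matching = max flow.
Augmenting path P1→Q2 (+1); matched 1.
Augmenting path P2→Q1 (+1); matched 2.
No augmenting path remains; maximum matching = 2.
König certificate: {P2, Q2} is a vertex cover of size 2 (every listed pair touches it), so no matching can be larger.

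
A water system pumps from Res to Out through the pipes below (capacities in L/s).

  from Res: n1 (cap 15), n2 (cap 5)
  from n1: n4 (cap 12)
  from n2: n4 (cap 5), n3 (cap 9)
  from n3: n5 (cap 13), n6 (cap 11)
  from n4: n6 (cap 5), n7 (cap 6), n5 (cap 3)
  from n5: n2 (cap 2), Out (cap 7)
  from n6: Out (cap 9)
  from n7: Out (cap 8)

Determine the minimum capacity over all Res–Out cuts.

17

Augment Res→n1→n4→n5→Out: bottleneck 3, flow now 3.
Augment Res→n1→n4→n6→Out: bottleneck 5, flow now 8.
Augment Res→n1→n4→n7→Out: bottleneck 4, flow now 12.
Augment Res→n2→n3→n5→Out: bottleneck 4, flow now 16.
Augment Res→n2→n3→n6→Out: bottleneck 1, flow now 17.
No augmenting path remains; maximum flow = 17.
By max-flow min-cut, the minimum cut capacity equals the max flow.
In the residual graph, reachable from Res: {Res, n1}.
Min-cut edges: Res→n2 (5), n1→n4 (12); capacity 5 + 12 = 17.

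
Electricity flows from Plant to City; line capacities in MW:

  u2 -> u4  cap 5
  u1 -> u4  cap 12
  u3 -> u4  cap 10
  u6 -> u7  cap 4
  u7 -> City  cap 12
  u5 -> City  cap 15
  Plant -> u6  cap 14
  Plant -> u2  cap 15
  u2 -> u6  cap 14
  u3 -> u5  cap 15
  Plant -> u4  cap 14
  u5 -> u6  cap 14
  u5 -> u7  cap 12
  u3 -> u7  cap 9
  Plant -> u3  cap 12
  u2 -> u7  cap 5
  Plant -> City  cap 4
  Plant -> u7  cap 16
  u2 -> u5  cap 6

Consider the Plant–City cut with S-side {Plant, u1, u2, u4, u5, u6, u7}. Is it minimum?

No — its capacity is 43, but the minimum cut has capacity 31.

Given cut capacity: 12 + 4 + 15 + 12 = 43.
Augment Plant→City: bottleneck 4, flow now 4.
Augment Plant→u7→City: bottleneck 12, flow now 16.
Augment Plant→u2→u5→City: bottleneck 6, flow now 22.
Augment Plant→u3→u5→City: bottleneck 9, flow now 31.
No augmenting path remains; maximum flow = 31.
In the residual graph, reachable from Plant: {Plant, u2, u3, u4, u5, u6, u7}.
Min-cut edges: Plant→City (4), u5→City (15), u7→City (12); capacity 4 + 15 + 12 = 31.
Cut capacity 43 exceeds the max flow 31, so it is not minimum.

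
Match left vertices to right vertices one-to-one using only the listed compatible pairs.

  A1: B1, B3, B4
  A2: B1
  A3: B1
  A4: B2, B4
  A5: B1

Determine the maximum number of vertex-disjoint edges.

Unit-capacity flow: source→left, listed edges, right→sink; max matching = max flow.
Augmenting path A1→B1 (+1); matched 1.
Augmenting path A4→B2 (+1); matched 2.
Augmenting path A2→B1→A1→B3 (+1); matched 3.
No augmenting path remains; maximum matching = 3.
König certificate: {A1, A4, B1} is a vertex cover of size 3 (every listed pair touches it), so no matching can be larger.

3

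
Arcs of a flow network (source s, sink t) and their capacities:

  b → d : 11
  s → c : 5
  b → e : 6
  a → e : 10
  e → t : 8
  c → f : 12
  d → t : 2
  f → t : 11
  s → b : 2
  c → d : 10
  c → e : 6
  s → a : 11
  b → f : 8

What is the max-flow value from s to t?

Augment s→a→e→t: bottleneck 8, flow now 8.
Augment s→b→d→t: bottleneck 2, flow now 10.
Augment s→c→f→t: bottleneck 5, flow now 15.
No augmenting path remains; maximum flow = 15.
In the residual graph, reachable from s: {s, a, e}.
Min-cut edges: s→b (2), s→c (5), e→t (8); capacity 2 + 5 + 8 = 15.
This cut is saturated, so no flow can exceed 15.

15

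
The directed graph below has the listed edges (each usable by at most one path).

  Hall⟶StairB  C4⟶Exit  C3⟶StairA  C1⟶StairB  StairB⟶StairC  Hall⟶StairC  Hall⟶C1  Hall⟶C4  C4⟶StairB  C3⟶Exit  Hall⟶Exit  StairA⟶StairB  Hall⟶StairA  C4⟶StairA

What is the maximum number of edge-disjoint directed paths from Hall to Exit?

2

Assign every edge capacity 1; by Menger, the answer equals the max flow.
Path Hall→Exit (+1); total 1.
Path Hall→C4→Exit (+1); total 2.
No residual Hall→Exit path; max flow = 2.
Certifying cut of size 2: {Hall→C4, Hall→Exit}.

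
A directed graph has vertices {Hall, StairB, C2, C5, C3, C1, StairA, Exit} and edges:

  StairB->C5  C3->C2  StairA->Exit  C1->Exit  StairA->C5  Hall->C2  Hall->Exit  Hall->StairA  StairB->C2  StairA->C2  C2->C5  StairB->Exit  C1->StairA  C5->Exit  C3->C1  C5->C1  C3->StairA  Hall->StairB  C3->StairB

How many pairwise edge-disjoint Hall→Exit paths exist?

Assign every edge capacity 1; by Menger, the answer equals the max flow.
Path Hall→Exit (+1); total 1.
Path Hall→StairB→Exit (+1); total 2.
Path Hall→StairA→Exit (+1); total 3.
Path Hall→C2→C5→Exit (+1); total 4.
No residual Hall→Exit path; max flow = 4.
Certifying cut of size 4: {Hall→C2, Hall→Exit, Hall→StairA, Hall→StairB}.

4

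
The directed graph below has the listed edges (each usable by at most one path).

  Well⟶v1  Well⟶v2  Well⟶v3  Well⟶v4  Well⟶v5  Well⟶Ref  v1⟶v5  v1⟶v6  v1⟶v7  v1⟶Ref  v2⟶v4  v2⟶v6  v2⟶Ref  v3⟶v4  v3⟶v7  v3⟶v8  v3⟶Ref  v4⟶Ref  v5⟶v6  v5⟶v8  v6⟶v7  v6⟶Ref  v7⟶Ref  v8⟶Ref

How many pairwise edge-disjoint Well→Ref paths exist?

6

Assign every edge capacity 1; by Menger, the answer equals the max flow.
Path Well→Ref (+1); total 1.
Path Well→v1→Ref (+1); total 2.
Path Well→v2→Ref (+1); total 3.
Path Well→v3→Ref (+1); total 4.
Path Well→v4→Ref (+1); total 5.
Path Well→v5→v6→Ref (+1); total 6.
No residual Well→Ref path; max flow = 6.
Certifying cut of size 6: {Well→Ref, Well→v1, Well→v2, Well→v3, Well→v4, Well→v5}.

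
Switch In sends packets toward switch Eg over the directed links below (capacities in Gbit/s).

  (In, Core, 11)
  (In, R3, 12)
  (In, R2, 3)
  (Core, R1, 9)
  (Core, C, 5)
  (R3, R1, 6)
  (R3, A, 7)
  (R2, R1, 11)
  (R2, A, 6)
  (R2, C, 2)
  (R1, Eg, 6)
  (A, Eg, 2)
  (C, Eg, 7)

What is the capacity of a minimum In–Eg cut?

Augment In→Core→R1→Eg: bottleneck 6, flow now 6.
Augment In→Core→C→Eg: bottleneck 5, flow now 11.
Augment In→R3→A→Eg: bottleneck 2, flow now 13.
Augment In→R2→C→Eg: bottleneck 2, flow now 15.
No augmenting path remains; maximum flow = 15.
By max-flow min-cut, the minimum cut capacity equals the max flow.
In the residual graph, reachable from In: {In, Core, R3, R2, R1, A}.
Min-cut edges: Core→C (5), R2→C (2), R1→Eg (6), A→Eg (2); capacity 5 + 2 + 6 + 2 = 15.

15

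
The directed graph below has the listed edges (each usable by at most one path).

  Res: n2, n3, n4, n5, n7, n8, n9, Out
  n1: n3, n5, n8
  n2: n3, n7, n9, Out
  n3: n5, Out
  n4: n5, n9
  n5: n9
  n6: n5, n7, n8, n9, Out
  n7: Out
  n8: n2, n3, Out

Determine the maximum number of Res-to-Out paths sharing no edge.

Assign every edge capacity 1; by Menger, the answer equals the max flow.
Path Res→Out (+1); total 1.
Path Res→n2→Out (+1); total 2.
Path Res→n3→Out (+1); total 3.
Path Res→n7→Out (+1); total 4.
Path Res→n8→Out (+1); total 5.
No residual Res→Out path; max flow = 5.
Certifying cut of size 5: {Res→Out, Res→n2, Res→n3, Res→n7, Res→n8}.

5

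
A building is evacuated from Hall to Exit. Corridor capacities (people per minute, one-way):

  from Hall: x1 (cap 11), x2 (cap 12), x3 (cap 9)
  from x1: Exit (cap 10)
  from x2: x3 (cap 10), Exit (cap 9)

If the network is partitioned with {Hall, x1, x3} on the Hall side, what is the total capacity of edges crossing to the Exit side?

22

Edges leaving {Hall, x1, x3}: Hall→x2 (12), x1→Exit (10).
Cut capacity = 12 + 10 = 22.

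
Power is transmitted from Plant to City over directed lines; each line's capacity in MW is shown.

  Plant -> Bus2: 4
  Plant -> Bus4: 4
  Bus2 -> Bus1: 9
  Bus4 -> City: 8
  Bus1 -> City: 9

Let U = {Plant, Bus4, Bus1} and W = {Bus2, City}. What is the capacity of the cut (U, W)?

21

Edges leaving {Plant, Bus4, Bus1}: Plant→Bus2 (4), Bus4→City (8), Bus1→City (9).
Cut capacity = 4 + 8 + 9 = 21.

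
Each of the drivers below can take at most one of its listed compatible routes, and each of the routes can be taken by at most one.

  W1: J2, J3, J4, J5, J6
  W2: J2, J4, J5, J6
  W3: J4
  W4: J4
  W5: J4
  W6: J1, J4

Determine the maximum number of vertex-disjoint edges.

Unit-capacity flow: source→left, listed edges, right→sink; max matching = max flow.
Augmenting path W1→J2 (+1); matched 1.
Augmenting path W2→J4 (+1); matched 2.
Augmenting path W6→J1 (+1); matched 3.
Augmenting path W3→J4→W2→J5 (+1); matched 4.
No augmenting path remains; maximum matching = 4.
König certificate: {W1, W2, W6, J4} is a vertex cover of size 4 (every listed pair touches it), so no matching can be larger.

4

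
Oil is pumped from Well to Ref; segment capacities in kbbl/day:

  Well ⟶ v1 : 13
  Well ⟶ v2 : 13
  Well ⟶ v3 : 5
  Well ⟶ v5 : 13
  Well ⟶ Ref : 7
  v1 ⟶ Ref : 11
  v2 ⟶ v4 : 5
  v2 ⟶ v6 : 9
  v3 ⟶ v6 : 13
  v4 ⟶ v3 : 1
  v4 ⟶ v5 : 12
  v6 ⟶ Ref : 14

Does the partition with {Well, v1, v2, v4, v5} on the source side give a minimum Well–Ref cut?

No — its capacity is 33, but the minimum cut has capacity 32.

Given cut capacity: 5 + 7 + 11 + 9 + 1 = 33.
Augment Well→Ref: bottleneck 7, flow now 7.
Augment Well→v1→Ref: bottleneck 11, flow now 18.
Augment Well→v2→v6→Ref: bottleneck 9, flow now 27.
Augment Well→v3→v6→Ref: bottleneck 5, flow now 32.
No augmenting path remains; maximum flow = 32.
In the residual graph, reachable from Well: {Well, v1, v2, v3, v4, v5, v6}.
Min-cut edges: Well→Ref (7), v1→Ref (11), v6→Ref (14); capacity 7 + 11 + 14 = 32.
Cut capacity 33 exceeds the max flow 32, so it is not minimum.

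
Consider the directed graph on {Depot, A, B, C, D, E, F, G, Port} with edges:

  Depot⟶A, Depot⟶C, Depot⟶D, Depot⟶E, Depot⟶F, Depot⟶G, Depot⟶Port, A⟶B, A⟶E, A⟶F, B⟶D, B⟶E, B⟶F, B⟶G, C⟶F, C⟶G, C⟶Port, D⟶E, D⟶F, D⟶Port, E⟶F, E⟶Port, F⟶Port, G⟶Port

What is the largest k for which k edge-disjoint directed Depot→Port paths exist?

Assign every edge capacity 1; by Menger, the answer equals the max flow.
Path Depot→Port (+1); total 1.
Path Depot→C→Port (+1); total 2.
Path Depot→D→Port (+1); total 3.
Path Depot→E→Port (+1); total 4.
Path Depot→F→Port (+1); total 5.
Path Depot→G→Port (+1); total 6.
No residual Depot→Port path; max flow = 6.
Certifying cut of size 6: {D→Port, Depot→C, Depot→Port, E→Port, F→Port, G→Port}.

6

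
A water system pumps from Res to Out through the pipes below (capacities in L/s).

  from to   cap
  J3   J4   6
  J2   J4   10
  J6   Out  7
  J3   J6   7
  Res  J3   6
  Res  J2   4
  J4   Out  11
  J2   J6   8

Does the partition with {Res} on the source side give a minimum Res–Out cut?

Yes — it is a minimum cut (capacity 10).

Given cut capacity: 4 + 6 = 10.
Augment Res→J2→J4→Out: bottleneck 4, flow now 4.
Augment Res→J3→J4→Out: bottleneck 6, flow now 10.
No augmenting path remains; maximum flow = 10.
Cut capacity 10 equals the max flow, so it is a minimum cut.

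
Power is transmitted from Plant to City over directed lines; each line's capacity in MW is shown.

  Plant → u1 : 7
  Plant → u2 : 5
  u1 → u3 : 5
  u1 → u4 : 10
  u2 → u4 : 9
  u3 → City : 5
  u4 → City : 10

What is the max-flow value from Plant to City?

12

Augment Plant→u1→u3→City: bottleneck 5, flow now 5.
Augment Plant→u1→u4→City: bottleneck 2, flow now 7.
Augment Plant→u2→u4→City: bottleneck 5, flow now 12.
No augmenting path remains; maximum flow = 12.
In the residual graph, reachable from Plant: {Plant}.
Min-cut edges: Plant→u1 (7), Plant→u2 (5); capacity 7 + 5 = 12.
This cut is saturated, so no flow can exceed 12.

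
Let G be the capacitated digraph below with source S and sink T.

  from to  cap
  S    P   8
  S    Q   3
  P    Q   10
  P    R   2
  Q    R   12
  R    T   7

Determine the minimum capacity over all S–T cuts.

7

Augment S→P→R→T: bottleneck 2, flow now 2.
Augment S→Q→R→T: bottleneck 3, flow now 5.
Augment S→P→Q→R→T: bottleneck 2, flow now 7.
No augmenting path remains; maximum flow = 7.
By max-flow min-cut, the minimum cut capacity equals the max flow.
In the residual graph, reachable from S: {S, P, Q, R}.
Min-cut edges: R→T (7); capacity 7 = 7.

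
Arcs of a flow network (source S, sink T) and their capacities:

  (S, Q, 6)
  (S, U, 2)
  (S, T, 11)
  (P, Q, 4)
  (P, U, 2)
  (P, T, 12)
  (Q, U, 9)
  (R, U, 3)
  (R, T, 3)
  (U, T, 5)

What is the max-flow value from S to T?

Augment S→T: bottleneck 11, flow now 11.
Augment S→U→T: bottleneck 2, flow now 13.
Augment S→Q→U→T: bottleneck 3, flow now 16.
No augmenting path remains; maximum flow = 16.
In the residual graph, reachable from S: {S, Q, U}.
Min-cut edges: S→T (11), U→T (5); capacity 11 + 5 = 16.
This cut is saturated, so no flow can exceed 16.

16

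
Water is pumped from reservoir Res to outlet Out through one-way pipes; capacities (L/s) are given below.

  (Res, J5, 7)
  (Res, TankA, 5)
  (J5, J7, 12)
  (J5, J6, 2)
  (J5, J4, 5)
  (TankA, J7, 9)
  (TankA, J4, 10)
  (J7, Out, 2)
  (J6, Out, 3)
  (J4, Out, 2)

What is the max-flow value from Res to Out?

6

Augment Res→J5→J7→Out: bottleneck 2, flow now 2.
Augment Res→J5→J6→Out: bottleneck 2, flow now 4.
Augment Res→J5→J4→Out: bottleneck 2, flow now 6.
No augmenting path remains; maximum flow = 6.
In the residual graph, reachable from Res: {Res, J5, TankA, J7, J4}.
Min-cut edges: J5→J6 (2), J7→Out (2), J4→Out (2); capacity 2 + 2 + 2 = 6.
This cut is saturated, so no flow can exceed 6.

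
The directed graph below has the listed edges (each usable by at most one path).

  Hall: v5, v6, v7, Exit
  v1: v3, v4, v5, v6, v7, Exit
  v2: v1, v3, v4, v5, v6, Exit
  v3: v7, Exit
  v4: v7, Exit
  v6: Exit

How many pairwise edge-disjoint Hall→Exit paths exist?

Assign every edge capacity 1; by Menger, the answer equals the max flow.
Path Hall→Exit (+1); total 1.
Path Hall→v6→Exit (+1); total 2.
No residual Hall→Exit path; max flow = 2.
Certifying cut of size 2: {Hall→Exit, Hall→v6}.

2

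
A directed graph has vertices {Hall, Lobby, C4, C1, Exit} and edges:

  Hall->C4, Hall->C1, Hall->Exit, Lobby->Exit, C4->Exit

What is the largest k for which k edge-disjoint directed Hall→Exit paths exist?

2

Assign every edge capacity 1; by Menger, the answer equals the max flow.
Path Hall→Exit (+1); total 1.
Path Hall→C4→Exit (+1); total 2.
No residual Hall→Exit path; max flow = 2.
Certifying cut of size 2: {Hall→C4, Hall→Exit}.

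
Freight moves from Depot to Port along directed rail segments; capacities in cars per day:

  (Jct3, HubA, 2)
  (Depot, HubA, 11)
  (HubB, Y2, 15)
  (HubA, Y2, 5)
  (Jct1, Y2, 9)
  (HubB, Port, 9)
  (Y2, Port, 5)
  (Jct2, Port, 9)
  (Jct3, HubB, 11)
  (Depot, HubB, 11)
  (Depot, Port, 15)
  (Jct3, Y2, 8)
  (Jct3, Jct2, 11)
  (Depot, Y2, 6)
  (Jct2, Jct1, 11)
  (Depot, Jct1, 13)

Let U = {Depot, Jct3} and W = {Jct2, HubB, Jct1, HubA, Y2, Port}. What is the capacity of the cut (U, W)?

Edges leaving {Depot, Jct3}: Depot→HubB (11), Depot→Jct1 (13), Depot→HubA (11), Depot→Y2 (6), Depot→Port (15), Jct3→Jct2 (11), Jct3→HubB (11), Jct3→HubA (2), Jct3→Y2 (8).
Cut capacity = 11 + 13 + 11 + 6 + 15 + 11 + 11 + 2 + 8 = 88.

88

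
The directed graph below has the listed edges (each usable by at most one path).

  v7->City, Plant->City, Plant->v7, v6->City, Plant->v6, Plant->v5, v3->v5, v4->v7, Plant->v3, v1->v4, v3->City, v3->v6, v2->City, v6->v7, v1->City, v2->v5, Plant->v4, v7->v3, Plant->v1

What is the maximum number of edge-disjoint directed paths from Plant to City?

5

Assign every edge capacity 1; by Menger, the answer equals the max flow.
Path Plant→City (+1); total 1.
Path Plant→v1→City (+1); total 2.
Path Plant→v3→City (+1); total 3.
Path Plant→v6→City (+1); total 4.
Path Plant→v7→City (+1); total 5.
No residual Plant→City path; max flow = 5.
Certifying cut of size 5: {Plant→City, Plant→v1, v3→City, v6→City, v7→City}.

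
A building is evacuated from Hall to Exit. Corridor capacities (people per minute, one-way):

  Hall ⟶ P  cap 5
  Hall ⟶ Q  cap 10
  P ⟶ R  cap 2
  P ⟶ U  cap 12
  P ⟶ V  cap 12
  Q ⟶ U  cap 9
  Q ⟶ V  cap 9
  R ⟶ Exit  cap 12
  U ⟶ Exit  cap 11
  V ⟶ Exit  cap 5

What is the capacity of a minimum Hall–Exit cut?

15

Augment Hall→P→R→Exit: bottleneck 2, flow now 2.
Augment Hall→P→U→Exit: bottleneck 3, flow now 5.
Augment Hall→Q→U→Exit: bottleneck 8, flow now 13.
Augment Hall→Q→V→Exit: bottleneck 2, flow now 15.
No augmenting path remains; maximum flow = 15.
By max-flow min-cut, the minimum cut capacity equals the max flow.
In the residual graph, reachable from Hall: {Hall}.
Min-cut edges: Hall→P (5), Hall→Q (10); capacity 5 + 10 = 15.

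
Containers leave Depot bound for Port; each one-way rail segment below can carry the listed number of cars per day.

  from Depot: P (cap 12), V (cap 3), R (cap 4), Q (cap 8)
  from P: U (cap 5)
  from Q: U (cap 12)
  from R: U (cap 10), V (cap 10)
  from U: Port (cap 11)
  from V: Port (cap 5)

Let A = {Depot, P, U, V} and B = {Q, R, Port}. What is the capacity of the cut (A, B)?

Edges leaving {Depot, P, U, V}: Depot→Q (8), Depot→R (4), U→Port (11), V→Port (5).
Cut capacity = 8 + 4 + 11 + 5 = 28.

28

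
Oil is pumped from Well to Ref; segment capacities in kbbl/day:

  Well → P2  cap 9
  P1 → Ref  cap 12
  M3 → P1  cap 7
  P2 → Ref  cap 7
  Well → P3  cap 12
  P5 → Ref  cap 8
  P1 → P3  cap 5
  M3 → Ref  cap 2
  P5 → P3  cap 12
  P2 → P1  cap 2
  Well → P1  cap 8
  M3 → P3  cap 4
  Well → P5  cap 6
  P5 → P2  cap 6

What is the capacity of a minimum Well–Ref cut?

23

Augment Well→P5→Ref: bottleneck 6, flow now 6.
Augment Well→P2→Ref: bottleneck 7, flow now 13.
Augment Well→P1→Ref: bottleneck 8, flow now 21.
Augment Well→P2→P1→Ref: bottleneck 2, flow now 23.
No augmenting path remains; maximum flow = 23.
By max-flow min-cut, the minimum cut capacity equals the max flow.
In the residual graph, reachable from Well: {Well, P3}.
Min-cut edges: Well→P5 (6), Well→P2 (9), Well→P1 (8); capacity 6 + 9 + 8 = 23.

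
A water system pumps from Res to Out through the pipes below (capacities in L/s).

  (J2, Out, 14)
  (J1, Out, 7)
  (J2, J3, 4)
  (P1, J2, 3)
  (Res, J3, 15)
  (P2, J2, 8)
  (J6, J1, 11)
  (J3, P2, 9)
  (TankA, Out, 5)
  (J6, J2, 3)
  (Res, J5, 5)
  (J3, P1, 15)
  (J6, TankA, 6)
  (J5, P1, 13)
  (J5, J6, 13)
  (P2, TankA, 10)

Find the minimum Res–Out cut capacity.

Augment Res→J5→J6→J1→Out: bottleneck 5, flow now 5.
Augment Res→J3→P2→TankA→Out: bottleneck 5, flow now 10.
Augment Res→J3→P2→J2→Out: bottleneck 4, flow now 14.
Augment Res→J3→P1→J2→Out: bottleneck 3, flow now 17.
No augmenting path remains; maximum flow = 17.
By max-flow min-cut, the minimum cut capacity equals the max flow.
In the residual graph, reachable from Res: {Res, J3, P1}.
Min-cut edges: Res→J5 (5), J3→P2 (9), P1→J2 (3); capacity 5 + 9 + 3 = 17.

17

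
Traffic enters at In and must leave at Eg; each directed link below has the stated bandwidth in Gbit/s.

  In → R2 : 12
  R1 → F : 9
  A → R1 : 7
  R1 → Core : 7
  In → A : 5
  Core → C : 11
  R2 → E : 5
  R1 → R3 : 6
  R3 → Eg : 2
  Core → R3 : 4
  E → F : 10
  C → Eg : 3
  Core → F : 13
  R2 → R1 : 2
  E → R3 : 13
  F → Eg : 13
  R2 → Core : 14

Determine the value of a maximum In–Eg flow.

17

Augment In→R2→E→F→Eg: bottleneck 5, flow now 5.
Augment In→R2→R1→F→Eg: bottleneck 2, flow now 7.
Augment In→R2→Core→C→Eg: bottleneck 3, flow now 10.
Augment In→R2→Core→F→Eg: bottleneck 2, flow now 12.
Augment In→A→R1→F→Eg: bottleneck 4, flow now 16.
Augment In→A→R1→R3→Eg: bottleneck 1, flow now 17.
No augmenting path remains; maximum flow = 17.
In the residual graph, reachable from In: {In}.
Min-cut edges: In→R2 (12), In→A (5); capacity 12 + 5 = 17.
This cut is saturated, so no flow can exceed 17.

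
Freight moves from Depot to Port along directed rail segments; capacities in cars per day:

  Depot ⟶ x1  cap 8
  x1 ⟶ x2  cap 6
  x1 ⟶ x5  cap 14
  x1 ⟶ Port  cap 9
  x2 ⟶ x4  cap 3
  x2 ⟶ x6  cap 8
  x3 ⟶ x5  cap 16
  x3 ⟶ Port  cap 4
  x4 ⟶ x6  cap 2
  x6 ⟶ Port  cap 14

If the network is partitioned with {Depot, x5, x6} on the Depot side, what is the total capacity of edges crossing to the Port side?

Edges leaving {Depot, x5, x6}: Depot→x1 (8), x6→Port (14).
Cut capacity = 8 + 14 = 22.

22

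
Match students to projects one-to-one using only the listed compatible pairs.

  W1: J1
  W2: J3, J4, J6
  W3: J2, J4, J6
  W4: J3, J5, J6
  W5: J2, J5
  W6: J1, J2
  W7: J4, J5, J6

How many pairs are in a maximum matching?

Unit-capacity flow: source→left, listed edges, right→sink; max matching = max flow.
Augmenting path W1→J1 (+1); matched 1.
Augmenting path W2→J3 (+1); matched 2.
Augmenting path W3→J2 (+1); matched 3.
Augmenting path W4→J5 (+1); matched 4.
Augmenting path W7→J4 (+1); matched 5.
Augmenting path W5→J2→W3→J6 (+1); matched 6.
No augmenting path remains; maximum matching = 6.
König certificate: {J1, J2, J3, J4, J5, J6} is a vertex cover of size 6 (every listed pair touches it), so no matching can be larger.

6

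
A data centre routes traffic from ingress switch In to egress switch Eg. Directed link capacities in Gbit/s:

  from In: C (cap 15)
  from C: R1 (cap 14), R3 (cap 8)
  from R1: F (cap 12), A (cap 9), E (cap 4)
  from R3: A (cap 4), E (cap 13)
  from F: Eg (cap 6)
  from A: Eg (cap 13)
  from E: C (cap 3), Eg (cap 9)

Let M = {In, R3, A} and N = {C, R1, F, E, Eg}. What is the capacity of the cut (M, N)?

41

Edges leaving {In, R3, A}: In→C (15), R3→E (13), A→Eg (13).
Cut capacity = 15 + 13 + 13 = 41.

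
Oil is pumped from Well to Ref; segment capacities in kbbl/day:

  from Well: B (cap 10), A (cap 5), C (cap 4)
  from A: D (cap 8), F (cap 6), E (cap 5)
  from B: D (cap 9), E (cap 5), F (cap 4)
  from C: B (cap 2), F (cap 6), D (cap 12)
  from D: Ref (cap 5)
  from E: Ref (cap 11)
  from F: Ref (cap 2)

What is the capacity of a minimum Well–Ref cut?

Augment Well→A→D→Ref: bottleneck 5, flow now 5.
Augment Well→B→E→Ref: bottleneck 5, flow now 10.
Augment Well→B→F→Ref: bottleneck 2, flow now 12.
Augment Well→B→D→A→E→Ref: bottleneck 3, flow now 15. (uses reverse residual edge)
Augment Well→C→D→A→E→Ref: bottleneck 2, flow now 17. (uses reverse residual edge)
No augmenting path remains; maximum flow = 17.
By max-flow min-cut, the minimum cut capacity equals the max flow.
In the residual graph, reachable from Well: {Well, B, C, D, F}.
Min-cut edges: Well→A (5), B→E (5), D→Ref (5), F→Ref (2); capacity 5 + 5 + 5 + 2 = 17.

17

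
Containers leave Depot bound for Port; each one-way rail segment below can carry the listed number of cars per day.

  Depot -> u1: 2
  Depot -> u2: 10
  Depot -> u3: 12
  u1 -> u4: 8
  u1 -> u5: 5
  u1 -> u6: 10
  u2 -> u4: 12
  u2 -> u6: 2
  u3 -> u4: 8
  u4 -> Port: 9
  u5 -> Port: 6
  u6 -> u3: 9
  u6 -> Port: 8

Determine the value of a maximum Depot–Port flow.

Augment Depot→u1→u4→Port: bottleneck 2, flow now 2.
Augment Depot→u2→u4→Port: bottleneck 7, flow now 9.
Augment Depot→u2→u6→Port: bottleneck 2, flow now 11.
Augment Depot→u2→u4→u1→u5→Port: bottleneck 1, flow now 12. (uses reverse residual edge)
Augment Depot→u3→u4→u1→u5→Port: bottleneck 1, flow now 13. (uses reverse residual edge)
No augmenting path remains; maximum flow = 13.
In the residual graph, reachable from Depot: {Depot, u2, u3, u4}.
Min-cut edges: Depot→u1 (2), u2→u6 (2), u4→Port (9); capacity 2 + 2 + 9 = 13.
This cut is saturated, so no flow can exceed 13.

13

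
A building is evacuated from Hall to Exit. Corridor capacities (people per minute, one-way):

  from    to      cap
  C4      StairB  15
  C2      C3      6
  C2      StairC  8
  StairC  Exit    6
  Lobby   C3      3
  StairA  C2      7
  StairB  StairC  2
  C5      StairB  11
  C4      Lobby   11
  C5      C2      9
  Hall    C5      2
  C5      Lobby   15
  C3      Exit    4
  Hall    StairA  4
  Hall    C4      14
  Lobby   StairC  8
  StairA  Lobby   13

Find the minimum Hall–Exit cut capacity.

10

Augment Hall→C4→StairB→StairC→Exit: bottleneck 2, flow now 2.
Augment Hall→C4→Lobby→StairC→Exit: bottleneck 4, flow now 6.
Augment Hall→C4→Lobby→C3→Exit: bottleneck 3, flow now 9.
Augment Hall→StairA→C2→C3→Exit: bottleneck 1, flow now 10.
No augmenting path remains; maximum flow = 10.
By max-flow min-cut, the minimum cut capacity equals the max flow.
In the residual graph, reachable from Hall: {Hall, C4, StairA, C5, StairB, Lobby, C2, StairC, C3}.
Min-cut edges: StairC→Exit (6), C3→Exit (4); capacity 6 + 4 = 10.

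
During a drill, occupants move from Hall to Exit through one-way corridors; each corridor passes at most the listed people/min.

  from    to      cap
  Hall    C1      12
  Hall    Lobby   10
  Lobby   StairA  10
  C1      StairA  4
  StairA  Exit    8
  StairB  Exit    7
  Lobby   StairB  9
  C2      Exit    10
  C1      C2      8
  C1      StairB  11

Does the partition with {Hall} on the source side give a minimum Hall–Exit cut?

Yes — it is a minimum cut (capacity 22).

Given cut capacity: 12 + 10 = 22.
Augment Hall→C1→StairB→Exit: bottleneck 7, flow now 7.
Augment Hall→C1→C2→Exit: bottleneck 5, flow now 12.
Augment Hall→Lobby→StairA→Exit: bottleneck 8, flow now 20.
Augment Hall→Lobby→StairB→C1→C2→Exit: bottleneck 2, flow now 22. (uses reverse residual edge)
No augmenting path remains; maximum flow = 22.
Cut capacity 22 equals the max flow, so it is a minimum cut.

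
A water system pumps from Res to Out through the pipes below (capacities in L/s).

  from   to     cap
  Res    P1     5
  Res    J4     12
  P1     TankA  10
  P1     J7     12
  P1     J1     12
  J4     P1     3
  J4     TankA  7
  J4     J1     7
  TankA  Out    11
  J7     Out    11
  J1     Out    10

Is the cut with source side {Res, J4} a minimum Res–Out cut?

No — its capacity is 22, but the minimum cut has capacity 17.

Given cut capacity: 5 + 3 + 7 + 7 = 22.
Augment Res→P1→TankA→Out: bottleneck 5, flow now 5.
Augment Res→J4→TankA→Out: bottleneck 6, flow now 11.
Augment Res→J4→J1→Out: bottleneck 6, flow now 17.
No augmenting path remains; maximum flow = 17.
In the residual graph, reachable from Res: {Res}.
Min-cut edges: Res→P1 (5), Res→J4 (12); capacity 5 + 12 = 17.
Cut capacity 22 exceeds the max flow 17, so it is not minimum.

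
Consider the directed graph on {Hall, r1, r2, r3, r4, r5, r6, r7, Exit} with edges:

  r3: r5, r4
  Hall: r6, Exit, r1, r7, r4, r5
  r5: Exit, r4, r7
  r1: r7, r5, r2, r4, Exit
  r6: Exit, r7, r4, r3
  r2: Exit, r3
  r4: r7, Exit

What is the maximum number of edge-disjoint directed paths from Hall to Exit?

Assign every edge capacity 1; by Menger, the answer equals the max flow.
Path Hall→Exit (+1); total 1.
Path Hall→r1→Exit (+1); total 2.
Path Hall→r4→Exit (+1); total 3.
Path Hall→r5→Exit (+1); total 4.
Path Hall→r6→Exit (+1); total 5.
No residual Hall→Exit path; max flow = 5.
Certifying cut of size 5: {Hall→Exit, Hall→r1, Hall→r4, Hall→r5, Hall→r6}.

5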